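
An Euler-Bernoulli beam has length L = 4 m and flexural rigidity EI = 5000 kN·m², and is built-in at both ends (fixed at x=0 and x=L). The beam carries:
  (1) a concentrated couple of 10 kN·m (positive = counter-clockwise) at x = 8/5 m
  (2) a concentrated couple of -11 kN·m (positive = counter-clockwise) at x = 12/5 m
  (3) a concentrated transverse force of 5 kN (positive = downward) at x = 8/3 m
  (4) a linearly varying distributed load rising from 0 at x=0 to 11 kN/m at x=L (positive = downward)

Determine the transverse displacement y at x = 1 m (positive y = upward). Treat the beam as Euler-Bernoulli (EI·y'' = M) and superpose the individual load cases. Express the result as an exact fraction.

Load 1 — applied couple M₀=10 kN·m at a=8/5 m (b=L-a=12/5):
  y_1 = (R_Ax³/6 - M_Ax²/2)/EI  [x≤a] with R_A=18/5, M_A=6/5 = ((18/5)·1³/6 - (6/5)·1²/2)/5000 = 0 m
Load 2 — applied couple M₀=-11 kN·m at a=12/5 m (b=L-a=8/5):
  y_2 = (R_Ax³/6 - M_Ax²/2)/EI  [x≤a] with R_A=-99/25, M_A=-88/25 = ((-99/25)·1³/6 - (-88/25)·1²/2)/5000 = 11/50000 m
Load 3 — point force P=5 kN at a=8/3 m (b=L-a=4/3):
  y_3 = -Pb²x²(3aL-(3a+b)x)/(6L³EI)  [x≤a] = -5·(4/3)²·1²·(3·(8/3)·4-(3·(8/3)+(4/3))·1)/(6·4³·5000) = -17/162000 m
Load 4 — triangular load w₀=11 kN/m (0→w₀ over full span):
  y_4 = -w₀x²(L-x)²(x+2L)/(120LEI) = -11·1²·(4-1)²·(1+2·4)/(120·4·5000) = -297/800000 m
Superposition: y = Σ y_i = -16601/64800000 m ≈ -0.000256 m

y(1) = -16601/64800000 m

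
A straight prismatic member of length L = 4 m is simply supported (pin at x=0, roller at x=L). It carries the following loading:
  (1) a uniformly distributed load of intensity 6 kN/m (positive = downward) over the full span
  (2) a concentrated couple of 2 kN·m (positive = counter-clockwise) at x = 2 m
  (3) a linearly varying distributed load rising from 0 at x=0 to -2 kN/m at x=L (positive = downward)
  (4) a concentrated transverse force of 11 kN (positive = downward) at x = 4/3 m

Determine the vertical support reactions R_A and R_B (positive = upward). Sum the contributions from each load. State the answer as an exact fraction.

Load 1 — uniform load w=6 kN/m over full span:
  R_A = wL/2 = 6·4/2 = 12 kN
  R_B = wL/2 = 6·4/2 = 12 kN
Load 2 — applied couple M₀=2 kN·m at a=2 m (b=L-a=2):
  R_A = M₀/L = 2/4 = 1/2 kN
  R_B = -M₀/L = -2/4 = -1/2 kN
Load 3 — triangular load w₀=-2 kN/m (0→w₀ over full span):
  R_A = w₀L/6 = (-2)·4/6 = -4/3 kN
  R_B = w₀L/3 = (-2)·4/3 = -8/3 kN
Load 4 — point force P=11 kN at a=4/3 m (b=L-a=8/3):
  R_A = Pb/L = 11·(8/3)/4 = 22/3 kN
  R_B = Pa/L = 11·(4/3)/4 = 11/3 kN
Superposition: R_A = 37/2 kN, R_B = 25/2 kN

R_A = 37/2 kN, R_B = 25/2 kN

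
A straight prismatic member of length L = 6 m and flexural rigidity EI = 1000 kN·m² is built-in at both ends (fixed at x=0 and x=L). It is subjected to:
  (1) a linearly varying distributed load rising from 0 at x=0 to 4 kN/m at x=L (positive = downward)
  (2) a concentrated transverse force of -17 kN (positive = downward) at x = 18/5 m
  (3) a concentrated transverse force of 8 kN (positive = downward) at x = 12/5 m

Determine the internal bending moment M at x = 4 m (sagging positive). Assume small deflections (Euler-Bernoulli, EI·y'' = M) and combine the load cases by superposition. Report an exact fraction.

M(4) = -862/225 kN·m

Load 1 — triangular load w₀=4 kN/m (0→w₀ over full span):
  M_1 = 3w₀Lx/20 - w₀L²/30 - w₀x³/(6L) = 3·4·6·4/20 - 4·6²/30 - 4·4³/(6·6) = 112/45 kN·m
Load 2 — point force P=-17 kN at a=18/5 m (b=L-a=12/5):
  M_2 = Pa²(a+3b)(L-x)/L³ - Pa²b/L²  [x>a] = (-17)·(18/5)²·((18/5)+3·(12/5))·(6-4)/6³ - (-17)·(18/5)²·(12/5)/6² = -918/125 kN·m
Load 3 — point force P=8 kN at a=12/5 m (b=L-a=18/5):
  M_3 = Pa²(a+3b)(L-x)/L³ - Pa²b/L²  [x>a] = 8·(12/5)²·((12/5)+3·(18/5))·(6-4)/6³ - 8·(12/5)²·(18/5)/6² = 128/125 kN·m
Superposition: M = Σ M_i = -862/225 kN·m ≈ -3.831111 kN·m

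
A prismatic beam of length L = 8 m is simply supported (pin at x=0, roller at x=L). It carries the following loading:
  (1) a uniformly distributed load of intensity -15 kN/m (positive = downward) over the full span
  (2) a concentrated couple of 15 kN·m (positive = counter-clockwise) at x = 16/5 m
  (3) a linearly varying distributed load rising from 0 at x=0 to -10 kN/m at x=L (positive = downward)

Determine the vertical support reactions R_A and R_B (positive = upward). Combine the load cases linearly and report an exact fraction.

Load 1 — uniform load w=-15 kN/m over full span:
  R_A = wL/2 = (-15)·8/2 = -60 kN
  R_B = wL/2 = (-15)·8/2 = -60 kN
Load 2 — applied couple M₀=15 kN·m at a=16/5 m (b=L-a=24/5):
  R_A = M₀/L = 15/8 kN
  R_B = -M₀/L = -15/8 kN
Load 3 — triangular load w₀=-10 kN/m (0→w₀ over full span):
  R_A = w₀L/6 = (-10)·8/6 = -40/3 kN
  R_B = w₀L/3 = (-10)·8/3 = -80/3 kN
Superposition: R_A = -1715/24 kN, R_B = -2125/24 kN

R_A = -1715/24 kN, R_B = -2125/24 kN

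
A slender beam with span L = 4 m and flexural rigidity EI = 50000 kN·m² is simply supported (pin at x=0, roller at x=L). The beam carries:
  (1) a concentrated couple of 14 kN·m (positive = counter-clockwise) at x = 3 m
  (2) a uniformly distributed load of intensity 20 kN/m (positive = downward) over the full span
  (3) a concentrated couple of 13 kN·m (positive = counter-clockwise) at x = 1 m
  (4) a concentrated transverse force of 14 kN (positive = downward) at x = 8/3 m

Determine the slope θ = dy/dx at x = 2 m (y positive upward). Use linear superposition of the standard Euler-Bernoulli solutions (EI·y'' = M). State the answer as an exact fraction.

θ(2) = -1849/32400000 rad

Load 1 — applied couple M₀=14 kN·m at a=3 m (b=L-a=1):
  θ_1 = (M₀x²/(2L)+C₁)/EI  [x≤a] with C₁=M₀(3b²-L²)/(6L)=-91/12 = (14·2²/(2·4)+(-91/12))/50000 = -7/600000 rad
Load 2 — uniform load w=20 kN/m over full span:
  θ_2 = -w(L³-6Lx²+4x³)/(24EI) = -20·(4³-6·4·2²+4·2³)/(24·50000) = 0 rad
Load 3 — applied couple M₀=13 kN·m at a=1 m (b=L-a=3):
  θ_3 = (M₀x²/(2L)-M₀(x-a)+C₁)/EI  [x>a] with C₁=M₀(3b²-L²)/(6L)=143/24 = (13·2²/(2·4)-13·(2-1)+(143/24))/50000 = -13/1200000 rad
Load 4 — point force P=14 kN at a=8/3 m (b=L-a=4/3):
  θ_4 = -Pb(L²-b²-3x²)/(6LEI)  [x≤a] = -14·(4/3)·(4²-(4/3)²-3·2²)/(6·4·50000) = -7/202500 rad
Superposition: θ = Σ θ_i = -1849/32400000 rad ≈ -0.000057 rad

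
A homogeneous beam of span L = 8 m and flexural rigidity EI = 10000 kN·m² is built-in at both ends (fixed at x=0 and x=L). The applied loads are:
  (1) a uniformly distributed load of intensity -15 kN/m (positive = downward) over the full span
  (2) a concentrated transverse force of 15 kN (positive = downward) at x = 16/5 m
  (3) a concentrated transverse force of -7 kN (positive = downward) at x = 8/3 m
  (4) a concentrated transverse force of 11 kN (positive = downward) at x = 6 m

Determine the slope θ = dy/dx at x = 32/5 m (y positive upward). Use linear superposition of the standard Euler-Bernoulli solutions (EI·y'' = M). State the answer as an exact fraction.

Load 1 — uniform load w=-15 kN/m over full span:
  θ_1 = -wx(L-x)(L-2x)/(12EI) = -(-15)·(32/5)·(8-(32/5))·(8-2·(32/5))/(12·10000) = -96/15625 rad
Load 2 — point force P=15 kN at a=16/5 m (b=L-a=24/5):
  θ_2 = Pa²(L-x)(2bL-(3b+a)(L-x))/(2L³EI)  [x>a] = 15·(16/5)²·(8-(32/5))·(2·(24/5)·8-(3·(24/5)+(16/5))·(8-(32/5)))/(2·8³·10000) = 456/390625 rad
Load 3 — point force P=-7 kN at a=8/3 m (b=L-a=16/3):
  θ_3 = Pa²(L-x)(2bL-(3b+a)(L-x))/(2L³EI)  [x>a] = (-7)·(8/3)²·(8-(32/5))·(2·(16/3)·8-(3·(16/3)+(8/3))·(8-(32/5)))/(2·8³·10000) = -182/421875 rad
Load 4 — point force P=11 kN at a=6 m (b=L-a=2):
  θ_4 = Pa²(L-x)(2bL-(3b+a)(L-x))/(2L³EI)  [x>a] = 11·6²·(8-(32/5))·(2·2·8-(3·2+6)·(8-(32/5)))/(2·8³·10000) = 99/125000 rad
Superposition: θ = Σ θ_i = -389479/84375000 rad ≈ -0.004616 rad

θ(32/5) = -389479/84375000 rad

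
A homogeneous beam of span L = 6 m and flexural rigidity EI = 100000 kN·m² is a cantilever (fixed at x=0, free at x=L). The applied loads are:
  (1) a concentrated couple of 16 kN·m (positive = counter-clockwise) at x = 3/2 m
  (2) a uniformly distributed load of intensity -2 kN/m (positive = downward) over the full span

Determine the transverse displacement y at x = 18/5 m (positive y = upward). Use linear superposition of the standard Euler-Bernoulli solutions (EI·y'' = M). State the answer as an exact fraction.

y(18/5) = 69489/31250000 m

Load 1 — applied couple M₀=16 kN·m at a=3/2 m (b=L-a=9/2):
  y_1 = M₀a(2x-a)/(2EI)  [x>a] = 16·(3/2)·(2·(18/5)-(3/2))/(2·100000) = 171/250000 m
Load 2 — uniform load w=-2 kN/m over full span:
  y_2 = -wx²(x²-4Lx+6L²)/(24EI) = -(-2)·(18/5)²·((18/5)²-4·6·(18/5)+6·6²)/(24·100000) = 24057/15625000 m
Superposition: y = Σ y_i = 69489/31250000 m ≈ 0.002224 m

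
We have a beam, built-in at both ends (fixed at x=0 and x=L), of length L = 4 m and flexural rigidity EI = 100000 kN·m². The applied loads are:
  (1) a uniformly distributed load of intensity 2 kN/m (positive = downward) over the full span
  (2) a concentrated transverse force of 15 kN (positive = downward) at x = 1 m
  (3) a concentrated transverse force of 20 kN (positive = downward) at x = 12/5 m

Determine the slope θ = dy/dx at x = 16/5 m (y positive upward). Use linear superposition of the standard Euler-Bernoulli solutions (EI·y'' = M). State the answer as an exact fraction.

θ(16/5) = 9491/125000000 rad

Load 1 — uniform load w=2 kN/m over full span:
  θ_1 = -wx(L-x)(L-2x)/(12EI) = -2·(16/5)·(4-(16/5))·(4-2·(16/5))/(12·100000) = 4/390625 rad
Load 2 — point force P=15 kN at a=1 m (b=L-a=3):
  θ_2 = Pa²(L-x)(2bL-(3b+a)(L-x))/(2L³EI)  [x>a] = 15·1²·(4-(16/5))·(2·3·4-(3·3+1)·(4-(16/5)))/(2·4³·100000) = 3/200000 rad
Load 3 — point force P=20 kN at a=12/5 m (b=L-a=8/5):
  θ_3 = Pa²(L-x)(2bL-(3b+a)(L-x))/(2L³EI)  [x>a] = 20·(12/5)²·(4-(16/5))·(2·(8/5)·4-(3·(8/5)+(12/5))·(4-(16/5)))/(2·4³·100000) = 99/1953125 rad
Superposition: θ = Σ θ_i = 9491/125000000 rad ≈ 0.000076 rad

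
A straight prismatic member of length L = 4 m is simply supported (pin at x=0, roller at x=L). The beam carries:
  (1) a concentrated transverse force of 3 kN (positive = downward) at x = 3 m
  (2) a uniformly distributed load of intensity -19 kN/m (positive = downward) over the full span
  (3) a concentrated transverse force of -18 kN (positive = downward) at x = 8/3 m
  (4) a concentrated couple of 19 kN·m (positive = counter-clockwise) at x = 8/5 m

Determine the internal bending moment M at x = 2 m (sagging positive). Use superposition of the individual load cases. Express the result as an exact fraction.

Load 1 — point force P=3 kN at a=3 m (b=L-a=1):
  M_1 = Pbx/L  [x≤a] = 3·1·2/4 = 3/2 kN·m
Load 2 — uniform load w=-19 kN/m over full span:
  M_2 = wx(L-x)/2 = (-19)·2·(4-2)/2 = -38 kN·m
Load 3 — point force P=-18 kN at a=8/3 m (b=L-a=4/3):
  M_3 = Pbx/L  [x≤a] = (-18)·(4/3)·2/4 = -12 kN·m
Load 4 — applied couple M₀=19 kN·m at a=8/5 m (b=L-a=12/5):
  M_4 = M₀x/L - M₀  [x>a] = 19·2/4 - 19 = -19/2 kN·m
Superposition: M = Σ M_i = -58 kN·m ≈ -58.000000 kN·m

M(2) = -58 kN·m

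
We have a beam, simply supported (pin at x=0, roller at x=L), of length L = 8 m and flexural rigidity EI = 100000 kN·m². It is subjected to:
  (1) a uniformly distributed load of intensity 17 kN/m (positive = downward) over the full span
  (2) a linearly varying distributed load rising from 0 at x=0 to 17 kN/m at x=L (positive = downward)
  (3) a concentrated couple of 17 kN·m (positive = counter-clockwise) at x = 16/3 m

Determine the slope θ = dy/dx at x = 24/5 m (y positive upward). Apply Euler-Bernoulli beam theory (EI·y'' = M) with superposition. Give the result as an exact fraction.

θ(24/5) = 227239/140625000 rad

Load 1 — uniform load w=17 kN/m over full span:
  θ_1 = -w(L³-6Lx²+4x³)/(24EI) = -17·(8³-6·8·(24/5)²+4·(24/5)³)/(24·100000) = 1258/1171875 rad
Load 2 — triangular load w₀=17 kN/m (0→w₀ over full span):
  θ_2 = -w₀(7L⁴-30L²x²+15x⁴)/(360LEI) = -17·(7·8⁴-30·8²·(24/5)²+15·(24/5)⁴)/(360·8·100000) = 7888/17578125 rad
Load 3 — applied couple M₀=17 kN·m at a=16/3 m (b=L-a=8/3):
  θ_3 = (M₀x²/(2L)+C₁)/EI  [x≤a] with C₁=M₀(3b²-L²)/(6L)=-136/9 = (17·(24/5)²/(2·8)+(-136/9))/100000 = 527/5625000 rad
Superposition: θ = Σ θ_i = 227239/140625000 rad ≈ 0.001616 rad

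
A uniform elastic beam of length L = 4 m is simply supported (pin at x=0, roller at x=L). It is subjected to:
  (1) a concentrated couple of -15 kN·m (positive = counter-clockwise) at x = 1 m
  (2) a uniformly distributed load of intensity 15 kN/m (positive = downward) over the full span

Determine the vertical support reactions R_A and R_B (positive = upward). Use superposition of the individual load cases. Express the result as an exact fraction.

R_A = 105/4 kN, R_B = 135/4 kN

Load 1 — applied couple M₀=-15 kN·m at a=1 m (b=L-a=3):
  R_A = M₀/L = (-15)/4 = -15/4 kN
  R_B = -M₀/L = -(-15)/4 = 15/4 kN
Load 2 — uniform load w=15 kN/m over full span:
  R_A = wL/2 = 15·4/2 = 30 kN
  R_B = wL/2 = 15·4/2 = 30 kN
Superposition: R_A = 105/4 kN, R_B = 135/4 kN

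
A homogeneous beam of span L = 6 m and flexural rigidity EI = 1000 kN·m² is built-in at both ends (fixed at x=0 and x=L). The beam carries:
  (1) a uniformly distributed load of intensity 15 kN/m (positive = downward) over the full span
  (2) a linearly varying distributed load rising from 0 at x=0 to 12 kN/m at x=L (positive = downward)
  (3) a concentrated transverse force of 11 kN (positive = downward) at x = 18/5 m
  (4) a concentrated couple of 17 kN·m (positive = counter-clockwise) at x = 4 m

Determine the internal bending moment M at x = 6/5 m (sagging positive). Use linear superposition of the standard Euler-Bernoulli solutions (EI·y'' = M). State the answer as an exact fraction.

Load 1 — uniform load w=15 kN/m over full span:
  M_1 = wLx/2 - wL²/12 - wx²/2 = 15·6·(6/5)/2 - 15·6²/12 - 15·(6/5)²/2 = -9/5 kN·m
Load 2 — triangular load w₀=12 kN/m (0→w₀ over full span):
  M_2 = 3w₀Lx/20 - w₀L²/30 - w₀x³/(6L) = 3·12·6·(6/5)/20 - 12·6²/30 - 12·(6/5)³/(6·6) = -252/125 kN·m
Load 3 — point force P=11 kN at a=18/5 m (b=L-a=12/5):
  M_3 = Pb²(3a+b)x/L³ - Pab²/L²  [x≤a] = 11·(12/5)²·(3·(18/5)+(12/5))·(6/5)/6³ - 11·(18/5)·(12/5)²/6² = -1056/625 kN·m
Load 4 — applied couple M₀=17 kN·m at a=4 m (b=L-a=2):
  M_4 = R_Ax - M_A  [x≤a] with R_A=34/9, M_A=17/3 = (34/9)·(6/5) - (17/3) = -17/15 kN·m
Superposition: M = Σ M_i = -12448/1875 kN·m ≈ -6.638933 kN·m

M(6/5) = -12448/1875 kN·m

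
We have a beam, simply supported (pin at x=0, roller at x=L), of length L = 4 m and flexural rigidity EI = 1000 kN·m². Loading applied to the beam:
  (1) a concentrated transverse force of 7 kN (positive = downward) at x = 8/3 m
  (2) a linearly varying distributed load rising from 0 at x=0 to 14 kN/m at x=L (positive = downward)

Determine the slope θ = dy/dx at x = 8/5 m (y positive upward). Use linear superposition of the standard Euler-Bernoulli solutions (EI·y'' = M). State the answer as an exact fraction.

θ(8/5) = -56798/6328125 rad

Load 1 — point force P=7 kN at a=8/3 m (b=L-a=4/3):
  θ_1 = -Pb(L²-b²-3x²)/(6LEI)  [x≤a] = -7·(4/3)·(4²-(4/3)²-3·(8/5)²)/(6·4·1000) = -644/253125 rad
Load 2 — triangular load w₀=14 kN/m (0→w₀ over full span):
  θ_2 = -w₀(7L⁴-30L²x²+15x⁴)/(360LEI) = -14·(7·4⁴-30·4²·(8/5)²+15·(8/5)⁴)/(360·4·1000) = -4522/703125 rad
Superposition: θ = Σ θ_i = -56798/6328125 rad ≈ -0.008975 rad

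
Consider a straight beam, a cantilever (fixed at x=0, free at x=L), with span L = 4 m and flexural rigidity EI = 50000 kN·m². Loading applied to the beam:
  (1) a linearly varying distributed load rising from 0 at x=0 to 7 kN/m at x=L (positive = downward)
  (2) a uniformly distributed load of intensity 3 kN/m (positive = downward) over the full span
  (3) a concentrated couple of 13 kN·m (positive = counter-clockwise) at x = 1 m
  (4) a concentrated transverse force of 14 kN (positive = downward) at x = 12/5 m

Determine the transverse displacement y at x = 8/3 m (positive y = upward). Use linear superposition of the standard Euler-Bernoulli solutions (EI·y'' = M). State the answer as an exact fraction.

y(8/3) = -34861889/9112500000 m

Load 1 — triangular load w₀=7 kN/m (0→w₀ over full span):
  y_1 = (w₀Lx³/12-w₀L²x²/6-w₀x⁵/(120L))/EI = (7·4·(8/3)³/12-7·4²·(8/3)²/6-7·(8/3)⁵/(120·4))/50000 = -20608/11390625 m
Load 2 — uniform load w=3 kN/m over full span:
  y_2 = -wx²(x²-4Lx+6L²)/(24EI) = -3·(8/3)²·((8/3)²-4·4·(8/3)+6·4²)/(24·50000) = -272/253125 m
Load 3 — applied couple M₀=13 kN·m at a=1 m (b=L-a=3):
  y_3 = M₀a(2x-a)/(2EI)  [x>a] = 13·1·(2·(8/3)-1)/(2·50000) = 169/300000 m
Load 4 — point force P=14 kN at a=12/5 m (b=L-a=8/5):
  y_4 = -Pa²(3x-a)/(6EI)  [x>a] = -14·(12/5)²·(3·(8/3)-(12/5))/(6·50000) = -588/390625 m
Superposition: y = Σ y_i = -34861889/9112500000 m ≈ -0.003826 m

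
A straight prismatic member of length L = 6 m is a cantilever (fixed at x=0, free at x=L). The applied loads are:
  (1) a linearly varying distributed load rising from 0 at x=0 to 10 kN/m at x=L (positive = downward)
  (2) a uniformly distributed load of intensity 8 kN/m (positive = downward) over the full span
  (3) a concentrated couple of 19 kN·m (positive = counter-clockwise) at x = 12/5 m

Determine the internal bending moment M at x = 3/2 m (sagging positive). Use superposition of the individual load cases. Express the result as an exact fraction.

M(3/2) = -2207/16 kN·m

Load 1 — triangular load w₀=10 kN/m (0→w₀ over full span):
  M_1 = w₀Lx/2 - w₀L²/3 - w₀x³/(6L) = 10·6·(3/2)/2 - 10·6²/3 - 10·(3/2)³/(6·6) = -1215/16 kN·m
Load 2 — uniform load w=8 kN/m over full span:
  M_2 = -w(L-x)²/2 = -8·(6-(3/2))²/2 = -81 kN·m
Load 3 — applied couple M₀=19 kN·m at a=12/5 m (b=L-a=18/5):
  M_3 = M₀  [x≤a] = 19 = 19 kN·m
Superposition: M = Σ M_i = -2207/16 kN·m ≈ -137.937500 kN·m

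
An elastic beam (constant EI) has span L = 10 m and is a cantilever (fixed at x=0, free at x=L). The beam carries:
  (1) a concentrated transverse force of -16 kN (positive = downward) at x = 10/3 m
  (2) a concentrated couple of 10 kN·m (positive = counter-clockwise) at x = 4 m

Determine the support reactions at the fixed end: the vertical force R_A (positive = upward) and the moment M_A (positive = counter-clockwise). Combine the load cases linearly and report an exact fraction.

R_A = -16 kN, M_A = -190/3 kN·m

Load 1 — point force P=-16 kN at a=10/3 m (b=L-a=20/3):
  R_A = P = (-16) = -16 kN
  M_A = Pa = (-16)·(10/3) = -160/3 kN·m
Load 2 — applied couple M₀=10 kN·m at a=4 m (b=L-a=6):
  R_A = 0 kN
  M_A = -M₀ = -10 kN·m
Superposition: R_A = -16 kN, M_A = -190/3 kN·m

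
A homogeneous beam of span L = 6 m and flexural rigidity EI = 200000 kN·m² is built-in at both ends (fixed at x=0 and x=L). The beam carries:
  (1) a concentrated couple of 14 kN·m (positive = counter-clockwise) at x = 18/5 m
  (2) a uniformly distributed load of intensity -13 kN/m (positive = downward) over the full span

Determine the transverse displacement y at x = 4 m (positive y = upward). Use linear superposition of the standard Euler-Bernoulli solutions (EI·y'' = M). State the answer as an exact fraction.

y(4) = 629/3750000 m

Load 1 — applied couple M₀=14 kN·m at a=18/5 m (b=L-a=12/5):
  y_1 = (R_Ax³/6 - M_Ax²/2 - M₀(x-a)²/2)/EI  [x>a] with R_A=84/25, M_A=112/25 = ((84/25)·4³/6 - (112/25)·4²/2 - 14·(4-(18/5))²/2)/200000 = -7/1250000 m
Load 2 — uniform load w=-13 kN/m over full span:
  y_2 = -wx²(L-x)²/(24EI) = -(-13)·4²·(6-4)²/(24·200000) = 13/75000 m
Superposition: y = Σ y_i = 629/3750000 m ≈ 0.000168 m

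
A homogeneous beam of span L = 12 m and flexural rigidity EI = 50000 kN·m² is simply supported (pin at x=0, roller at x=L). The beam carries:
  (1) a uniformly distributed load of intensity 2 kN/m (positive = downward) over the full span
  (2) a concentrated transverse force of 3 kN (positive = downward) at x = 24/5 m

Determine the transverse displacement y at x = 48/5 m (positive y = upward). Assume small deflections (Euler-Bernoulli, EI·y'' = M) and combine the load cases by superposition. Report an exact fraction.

y(48/5) = -14688/1953125 m

Load 1 — uniform load w=2 kN/m over full span:
  y_1 = -wx(L³-2Lx²+x³)/(24EI) = -2·(48/5)·(12³-2·12·(48/5)²+(48/5)³)/(24·50000) = -12528/1953125 m
Load 2 — point force P=3 kN at a=24/5 m (b=L-a=36/5):
  y_2 = -Pa(L-x)(2Lx-a²-x²)/(6LEI)  [x>a] = -3·(24/5)·(12-(48/5))·(2·12·(48/5)-(24/5)²-(48/5)²)/(6·12·50000) = -432/390625 m
Superposition: y = Σ y_i = -14688/1953125 m ≈ -0.007520 m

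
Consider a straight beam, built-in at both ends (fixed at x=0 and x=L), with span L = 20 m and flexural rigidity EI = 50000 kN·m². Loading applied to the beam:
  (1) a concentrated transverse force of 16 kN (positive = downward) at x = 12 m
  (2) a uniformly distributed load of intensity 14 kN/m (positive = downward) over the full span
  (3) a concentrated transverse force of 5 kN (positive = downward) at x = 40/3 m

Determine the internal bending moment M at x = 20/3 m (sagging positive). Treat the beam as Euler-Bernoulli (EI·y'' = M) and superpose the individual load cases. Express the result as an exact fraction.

M(20/3) = 331324/2025 kN·m

Load 1 — point force P=16 kN at a=12 m (b=L-a=8):
  M_1 = Pb²(3a+b)x/L³ - Pab²/L²  [x≤a] = 16·8²·(3·12+8)·(20/3)/20³ - 16·12·8²/20² = 512/75 kN·m
Load 2 — uniform load w=14 kN/m over full span:
  M_2 = wLx/2 - wL²/12 - wx²/2 = 14·20·(20/3)/2 - 14·20²/12 - 14·(20/3)²/2 = 1400/9 kN·m
Load 3 — point force P=5 kN at a=40/3 m (b=L-a=20/3):
  M_3 = Pb²(3a+b)x/L³ - Pab²/L²  [x≤a] = 5·(20/3)²·(3·(40/3)+(20/3))·(20/3)/20³ - 5·(40/3)·(20/3)²/20² = 100/81 kN·m
Superposition: M = Σ M_i = 331324/2025 kN·m ≈ 163.616790 kN·m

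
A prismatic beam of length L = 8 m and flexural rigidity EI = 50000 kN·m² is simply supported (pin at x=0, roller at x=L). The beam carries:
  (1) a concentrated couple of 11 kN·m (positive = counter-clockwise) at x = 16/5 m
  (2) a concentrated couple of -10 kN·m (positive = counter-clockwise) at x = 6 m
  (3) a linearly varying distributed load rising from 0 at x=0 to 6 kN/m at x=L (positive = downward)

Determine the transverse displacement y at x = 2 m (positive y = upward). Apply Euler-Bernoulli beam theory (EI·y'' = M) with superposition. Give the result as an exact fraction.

y(2) = -4241/2500000 m

Load 1 — applied couple M₀=11 kN·m at a=16/5 m (b=L-a=24/5):
  y_1 = (M₀x³/(6L)+C₁x)/EI  [x≤a] with C₁=M₀(3b²-L²)/(6L)=88/75 = (11·2³/(6·8)+(88/75)·2)/50000 = 209/2500000 m
Load 2 — applied couple M₀=-10 kN·m at a=6 m (b=L-a=2):
  y_2 = (M₀x³/(6L)+C₁x)/EI  [x≤a] with C₁=M₀(3b²-L²)/(6L)=65/6 = ((-10)·2³/(6·8)+(65/6)·2)/50000 = 1/2500 m
Load 3 — triangular load w₀=6 kN/m (0→w₀ over full span):
  y_3 = -w₀x(7L⁴-10L²x²+3x⁴)/(360LEI) = -6·2·(7·8⁴-10·8²·2²+3·2⁴)/(360·8·50000) = -109/50000 m
Superposition: y = Σ y_i = -4241/2500000 m ≈ -0.001696 m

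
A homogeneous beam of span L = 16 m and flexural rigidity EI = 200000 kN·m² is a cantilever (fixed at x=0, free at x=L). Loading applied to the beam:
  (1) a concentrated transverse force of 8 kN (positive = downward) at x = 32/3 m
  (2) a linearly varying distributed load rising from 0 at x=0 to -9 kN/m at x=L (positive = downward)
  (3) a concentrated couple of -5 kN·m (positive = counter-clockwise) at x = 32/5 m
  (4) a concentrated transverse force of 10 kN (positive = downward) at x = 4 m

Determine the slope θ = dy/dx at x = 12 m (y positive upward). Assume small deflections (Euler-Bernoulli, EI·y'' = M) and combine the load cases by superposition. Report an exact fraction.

θ(12) = 17779/900000 rad

Load 1 — point force P=8 kN at a=32/3 m (b=L-a=16/3):
  θ_1 = -Pa²/(2EI)  [x>a] = -8·(32/3)²/(2·200000) = -64/28125 rad
Load 2 — triangular load w₀=-9 kN/m (0→w₀ over full span):
  θ_2 = (w₀Lx²/4-w₀L²x/3-w₀x⁴/(24L))/EI = ((-9)·16·12²/4-(-9)·16²·12/3-(-9)·12⁴/(24·16))/200000 = 2259/100000 rad
Load 3 — applied couple M₀=-5 kN·m at a=32/5 m (b=L-a=48/5):
  θ_3 = M₀a/EI  [x>a] = (-5)·(32/5)/200000 = -1/6250 rad
Load 4 — point force P=10 kN at a=4 m (b=L-a=12):
  θ_4 = -Pa²/(2EI)  [x>a] = -10·4²/(2·200000) = -1/2500 rad
Superposition: θ = Σ θ_i = 17779/900000 rad ≈ 0.019754 rad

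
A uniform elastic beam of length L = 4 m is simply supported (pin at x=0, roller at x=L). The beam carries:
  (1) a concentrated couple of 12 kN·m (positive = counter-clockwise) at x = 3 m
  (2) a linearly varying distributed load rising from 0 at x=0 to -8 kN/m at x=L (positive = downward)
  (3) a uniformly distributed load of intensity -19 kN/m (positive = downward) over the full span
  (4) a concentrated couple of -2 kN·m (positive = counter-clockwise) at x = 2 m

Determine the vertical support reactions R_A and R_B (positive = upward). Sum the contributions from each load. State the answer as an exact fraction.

Load 1 — applied couple M₀=12 kN·m at a=3 m (b=L-a=1):
  R_A = M₀/L = 12/4 = 3 kN
  R_B = -M₀/L = -12/4 = -3 kN
Load 2 — triangular load w₀=-8 kN/m (0→w₀ over full span):
  R_A = w₀L/6 = (-8)·4/6 = -16/3 kN
  R_B = w₀L/3 = (-8)·4/3 = -32/3 kN
Load 3 — uniform load w=-19 kN/m over full span:
  R_A = wL/2 = (-19)·4/2 = -38 kN
  R_B = wL/2 = (-19)·4/2 = -38 kN
Load 4 — applied couple M₀=-2 kN·m at a=2 m (b=L-a=2):
  R_A = M₀/L = (-2)/4 = -1/2 kN
  R_B = -M₀/L = -(-2)/4 = 1/2 kN
Superposition: R_A = -245/6 kN, R_B = -307/6 kN

R_A = -245/6 kN, R_B = -307/6 kN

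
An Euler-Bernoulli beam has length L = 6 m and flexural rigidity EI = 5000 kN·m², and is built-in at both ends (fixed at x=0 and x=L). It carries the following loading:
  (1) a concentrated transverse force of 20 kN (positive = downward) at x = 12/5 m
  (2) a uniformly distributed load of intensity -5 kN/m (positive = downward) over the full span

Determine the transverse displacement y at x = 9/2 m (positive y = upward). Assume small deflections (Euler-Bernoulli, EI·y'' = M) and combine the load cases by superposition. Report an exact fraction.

y(9/2) = 63/640000 m

Load 1 — point force P=20 kN at a=12/5 m (b=L-a=18/5):
  y_1 = -Pa²(L-x)²(3bL-(3b+a)(L-x))/(6L³EI)  [x>a] = -20·(12/5)²·(6-(9/2))²·(3·(18/5)·6-(3·(18/5)+(12/5))·(6-(9/2)))/(6·6³·5000) = -9/5000 m
Load 2 — uniform load w=-5 kN/m over full span:
  y_2 = -wx²(L-x)²/(24EI) = -(-5)·(9/2)²·(6-(9/2))²/(24·5000) = 243/128000 m
Superposition: y = Σ y_i = 63/640000 m ≈ 0.000098 m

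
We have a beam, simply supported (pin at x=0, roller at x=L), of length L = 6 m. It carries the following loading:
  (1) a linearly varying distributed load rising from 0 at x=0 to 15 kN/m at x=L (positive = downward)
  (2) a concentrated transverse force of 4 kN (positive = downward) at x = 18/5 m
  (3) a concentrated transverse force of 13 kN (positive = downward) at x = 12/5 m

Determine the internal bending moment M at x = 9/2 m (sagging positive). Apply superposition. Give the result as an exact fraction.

M(9/2) = 6549/160 kN·m

Load 1 — triangular load w₀=15 kN/m (0→w₀ over full span):
  M_1 = w₀Lx/6 - w₀x³/(6L) = 15·6·(9/2)/6 - 15·(9/2)³/(6·6) = 945/32 kN·m
Load 2 — point force P=4 kN at a=18/5 m (b=L-a=12/5):
  M_2 = Pa(L-x)/L  [x>a] = 4·(18/5)·(6-(9/2))/6 = 18/5 kN·m
Load 3 — point force P=13 kN at a=12/5 m (b=L-a=18/5):
  M_3 = Pa(L-x)/L  [x>a] = 13·(12/5)·(6-(9/2))/6 = 39/5 kN·m
Superposition: M = Σ M_i = 6549/160 kN·m ≈ 40.931250 kN·m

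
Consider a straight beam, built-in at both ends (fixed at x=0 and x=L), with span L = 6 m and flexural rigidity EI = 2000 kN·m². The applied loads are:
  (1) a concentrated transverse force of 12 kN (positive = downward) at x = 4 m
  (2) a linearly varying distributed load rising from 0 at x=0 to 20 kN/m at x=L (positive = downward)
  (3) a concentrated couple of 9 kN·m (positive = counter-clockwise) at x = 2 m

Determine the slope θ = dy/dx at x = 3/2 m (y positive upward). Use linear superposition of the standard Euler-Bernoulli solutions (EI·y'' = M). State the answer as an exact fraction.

θ(3/2) = -1197/128000 rad

Load 1 — point force P=12 kN at a=4 m (b=L-a=2):
  θ_1 = -Pb²x(2aL-(3a+b)x)/(2L³EI)  [x≤a] = -12·2²·(3/2)·(2·4·6-(3·4+2)·(3/2))/(2·6³·2000) = -9/4000 rad
Load 2 — triangular load w₀=20 kN/m (0→w₀ over full span):
  θ_2 = -w₀(2x(L-x)(L-2x)(x+2L)+x²(L-x)²)/(120LEI) = -20·(2·(3/2)·(6-(3/2))·(6-2·(3/2))·((3/2)+2·6)+(3/2)²·(6-(3/2))²)/(120·6·2000) = -1053/128000 rad
Load 3 — applied couple M₀=9 kN·m at a=2 m (b=L-a=4):
  θ_3 = (R_Ax²/2 - M_Ax)/EI  [x≤a] with R_A=2, M_A=0 = (2·(3/2)²/2 - 0·(3/2))/2000 = 9/8000 rad
Superposition: θ = Σ θ_i = -1197/128000 rad ≈ -0.009352 rad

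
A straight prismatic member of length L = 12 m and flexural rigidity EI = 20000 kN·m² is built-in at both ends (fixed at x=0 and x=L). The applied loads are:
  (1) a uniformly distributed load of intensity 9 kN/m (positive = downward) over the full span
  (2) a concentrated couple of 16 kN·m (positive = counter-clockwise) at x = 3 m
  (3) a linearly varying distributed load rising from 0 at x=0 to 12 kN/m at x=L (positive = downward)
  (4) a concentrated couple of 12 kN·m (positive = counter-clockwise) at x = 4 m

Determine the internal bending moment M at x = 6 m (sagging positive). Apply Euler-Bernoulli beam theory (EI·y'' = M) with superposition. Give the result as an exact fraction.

M(6) = 82 kN·m

Load 1 — uniform load w=9 kN/m over full span:
  M_1 = wLx/2 - wL²/12 - wx²/2 = 9·12·6/2 - 9·12²/12 - 9·6²/2 = 54 kN·m
Load 2 — applied couple M₀=16 kN·m at a=3 m (b=L-a=9):
  M_2 = R_Ax - M_A - M₀  [x>a] with R_A=3/2, M_A=-3 = (3/2)·6 - (-3) - 16 = -4 kN·m
Load 3 — triangular load w₀=12 kN/m (0→w₀ over full span):
  M_3 = 3w₀Lx/20 - w₀L²/30 - w₀x³/(6L) = 3·12·12·6/20 - 12·12²/30 - 12·6³/(6·12) = 36 kN·m
Load 4 — applied couple M₀=12 kN·m at a=4 m (b=L-a=8):
  M_4 = R_Ax - M_A - M₀  [x>a] with R_A=4/3, M_A=0 = (4/3)·6 - 0 - 12 = -4 kN·m
Superposition: M = Σ M_i = 82 kN·m ≈ 82.000000 kN·m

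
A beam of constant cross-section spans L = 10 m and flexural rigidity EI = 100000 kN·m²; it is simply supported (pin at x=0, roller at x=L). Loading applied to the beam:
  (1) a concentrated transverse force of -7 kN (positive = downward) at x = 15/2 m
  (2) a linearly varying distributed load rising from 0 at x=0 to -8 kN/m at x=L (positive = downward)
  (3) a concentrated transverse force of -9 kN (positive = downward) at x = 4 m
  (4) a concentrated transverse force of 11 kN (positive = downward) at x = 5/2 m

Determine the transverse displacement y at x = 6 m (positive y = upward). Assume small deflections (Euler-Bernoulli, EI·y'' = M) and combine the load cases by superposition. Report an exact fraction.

Load 1 — point force P=-7 kN at a=15/2 m (b=L-a=5/2):
  y_1 = -Pbx(L²-b²-x²)/(6LEI)  [x≤a] = -(-7)·(5/2)·6·(10²-(5/2)²-6²)/(6·10·100000) = 1617/1600000 m
Load 2 — triangular load w₀=-8 kN/m (0→w₀ over full span):
  y_2 = -w₀x(7L⁴-10L²x²+3x⁴)/(360LEI) = -(-8)·6·(7·10⁴-10·10²·6²+3·6⁴)/(360·10·100000) = 1184/234375 m
Load 3 — point force P=-9 kN at a=4 m (b=L-a=6):
  y_3 = -Pa(L-x)(2Lx-a²-x²)/(6LEI)  [x>a] = -(-9)·4·(10-6)·(2·10·6-4²-6²)/(6·10·100000) = 51/31250 m
Load 4 — point force P=11 kN at a=5/2 m (b=L-a=15/2):
  y_4 = -Pa(L-x)(2Lx-a²-x²)/(6LEI)  [x>a] = -11·(5/2)·(10-6)·(2·10·6-(5/2)²-6²)/(6·10·100000) = -3421/2400000 m
Superposition: y = Σ y_i = 752273/120000000 m ≈ 0.006269 m

y(6) = 752273/120000000 m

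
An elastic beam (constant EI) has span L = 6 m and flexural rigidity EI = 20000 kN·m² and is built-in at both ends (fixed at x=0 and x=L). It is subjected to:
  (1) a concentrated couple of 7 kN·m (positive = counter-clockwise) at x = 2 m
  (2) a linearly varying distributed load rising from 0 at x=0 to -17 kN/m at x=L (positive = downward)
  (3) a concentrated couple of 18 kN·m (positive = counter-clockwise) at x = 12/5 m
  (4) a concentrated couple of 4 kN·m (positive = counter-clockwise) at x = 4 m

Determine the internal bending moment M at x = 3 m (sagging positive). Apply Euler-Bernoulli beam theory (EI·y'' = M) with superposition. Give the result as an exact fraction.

M(3) = -419/20 kN·m

Load 1 — applied couple M₀=7 kN·m at a=2 m (b=L-a=4):
  M_1 = R_Ax - M_A - M₀  [x>a] with R_A=14/9, M_A=0 = (14/9)·3 - 0 - 7 = -7/3 kN·m
Load 2 — triangular load w₀=-17 kN/m (0→w₀ over full span):
  M_2 = 3w₀Lx/20 - w₀L²/30 - w₀x³/(6L) = 3·(-17)·6·3/20 - (-17)·6²/30 - (-17)·3³/(6·6) = -51/4 kN·m
Load 3 — applied couple M₀=18 kN·m at a=12/5 m (b=L-a=18/5):
  M_3 = R_Ax - M_A - M₀  [x>a] with R_A=108/25, M_A=54/25 = (108/25)·3 - (54/25) - 18 = -36/5 kN·m
Load 4 — applied couple M₀=4 kN·m at a=4 m (b=L-a=2):
  M_4 = R_Ax - M_A  [x≤a] with R_A=8/9, M_A=4/3 = (8/9)·3 - (4/3) = 4/3 kN·m
Superposition: M = Σ M_i = -419/20 kN·m ≈ -20.950000 kN·m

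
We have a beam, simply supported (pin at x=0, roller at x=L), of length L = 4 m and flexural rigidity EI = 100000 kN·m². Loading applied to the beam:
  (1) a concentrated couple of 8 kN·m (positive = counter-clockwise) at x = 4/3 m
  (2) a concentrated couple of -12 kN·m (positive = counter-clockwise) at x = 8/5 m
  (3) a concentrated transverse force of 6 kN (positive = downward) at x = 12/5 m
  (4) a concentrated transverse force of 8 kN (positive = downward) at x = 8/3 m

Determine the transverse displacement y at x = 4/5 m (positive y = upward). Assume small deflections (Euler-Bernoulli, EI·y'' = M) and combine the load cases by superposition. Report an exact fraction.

Load 1 — applied couple M₀=8 kN·m at a=4/3 m (b=L-a=8/3):
  y_1 = (M₀x³/(6L)+C₁x)/EI  [x≤a] with C₁=M₀(3b²-L²)/(6L)=16/9 = (8·(4/5)³/(6·4)+(16/9)·(4/5))/100000 = 56/3515625 m
Load 2 — applied couple M₀=-12 kN·m at a=8/5 m (b=L-a=12/5):
  y_2 = (M₀x³/(6L)+C₁x)/EI  [x≤a] with C₁=M₀(3b²-L²)/(6L)=-16/25 = ((-12)·(4/5)³/(6·4)+(-16/25)·(4/5))/100000 = -3/390625 m
Load 3 — point force P=6 kN at a=12/5 m (b=L-a=8/5):
  y_3 = -Pbx(L²-b²-x²)/(6LEI)  [x≤a] = -6·(8/5)·(4/5)·(4²-(8/5)²-(4/5)²)/(6·4·100000) = -16/390625 m
Load 4 — point force P=8 kN at a=8/3 m (b=L-a=4/3):
  y_4 = -Pbx(L²-b²-x²)/(6LEI)  [x≤a] = -8·(4/3)·(4/5)·(4²-(4/3)²-(4/5)²)/(6·4·100000) = -1528/31640625 m
Superposition: y = Σ y_i = -2563/31640625 m ≈ -0.000081 m

y(4/5) = -2563/31640625 m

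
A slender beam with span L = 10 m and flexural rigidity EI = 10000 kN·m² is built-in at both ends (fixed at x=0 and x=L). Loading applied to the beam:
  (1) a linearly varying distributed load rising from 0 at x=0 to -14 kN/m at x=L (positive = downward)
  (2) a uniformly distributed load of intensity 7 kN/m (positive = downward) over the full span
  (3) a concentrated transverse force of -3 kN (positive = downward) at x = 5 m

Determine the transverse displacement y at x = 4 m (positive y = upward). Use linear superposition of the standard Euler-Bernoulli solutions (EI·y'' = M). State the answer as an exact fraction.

y(4) = 91/125000 m

Load 1 — triangular load w₀=-14 kN/m (0→w₀ over full span):
  y_1 = -w₀x²(L-x)²(x+2L)/(120LEI) = -(-14)·4²·(10-4)²·(4+2·10)/(120·10·10000) = 252/15625 m
Load 2 — uniform load w=7 kN/m over full span:
  y_2 = -wx²(L-x)²/(24EI) = -7·4²·(10-4)²/(24·10000) = -21/1250 m
Load 3 — point force P=-3 kN at a=5 m (b=L-a=5):
  y_3 = -Pb²x²(3aL-(3a+b)x)/(6L³EI)  [x≤a] = -(-3)·5²·4²·(3·5·10-(3·5+5)·4)/(6·10³·10000) = 7/5000 m
Superposition: y = Σ y_i = 91/125000 m ≈ 0.000728 m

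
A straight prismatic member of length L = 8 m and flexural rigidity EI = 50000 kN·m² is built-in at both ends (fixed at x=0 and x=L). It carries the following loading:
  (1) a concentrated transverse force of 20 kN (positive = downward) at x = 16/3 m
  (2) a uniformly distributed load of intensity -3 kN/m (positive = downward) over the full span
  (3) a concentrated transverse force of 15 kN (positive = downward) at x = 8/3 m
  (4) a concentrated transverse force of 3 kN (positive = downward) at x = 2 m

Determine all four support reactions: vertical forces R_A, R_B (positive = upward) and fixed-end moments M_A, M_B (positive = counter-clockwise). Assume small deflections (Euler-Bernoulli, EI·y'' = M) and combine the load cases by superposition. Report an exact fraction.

Load 1 — point force P=20 kN at a=16/3 m (b=L-a=8/3):
  R_A = Pb²(3a+b)/L³ = 20·(8/3)²·(3·(16/3)+(8/3))/8³ = 140/27 kN
  M_A = Pab²/L² = 20·(16/3)·(8/3)²/8² = 320/27 kN·m
  R_B = Pa²(a+3b)/L³ = 20·(16/3)²·((16/3)+3·(8/3))/8³ = 400/27 kN
  M_B = -Pa²b/L² = -20·(16/3)²·(8/3)/8² = -640/27 kN·m
Load 2 — uniform load w=-3 kN/m over full span:
  R_A = wL/2 = (-3)·8/2 = -12 kN
  M_A = wL²/12 = (-3)·8²/12 = -16 kN·m
  R_B = wL/2 = (-3)·8/2 = -12 kN
  M_B = -wL²/12 = -(-3)·8²/12 = 16 kN·m
Load 3 — point force P=15 kN at a=8/3 m (b=L-a=16/3):
  R_A = Pb²(3a+b)/L³ = 15·(16/3)²·(3·(8/3)+(16/3))/8³ = 100/9 kN
  M_A = Pab²/L² = 15·(8/3)·(16/3)²/8² = 160/9 kN·m
  R_B = Pa²(a+3b)/L³ = 15·(8/3)²·((8/3)+3·(16/3))/8³ = 35/9 kN
  M_B = -Pa²b/L² = -15·(8/3)²·(16/3)/8² = -80/9 kN·m
Load 4 — point force P=3 kN at a=2 m (b=L-a=6):
  R_A = Pb²(3a+b)/L³ = 3·6²·(3·2+6)/8³ = 81/32 kN
  M_A = Pab²/L² = 3·2·6²/8² = 27/8 kN·m
  R_B = Pa²(a+3b)/L³ = 3·2²·(2+3·6)/8³ = 15/32 kN
  M_B = -Pa²b/L² = -3·2²·6/8² = -9/8 kN·m
Superposition: R_A = 5899/864 kN, M_A = 3673/216 kN·m, R_B = 6197/864 kN, M_B = -3827/216 kN·m

R_A = 5899/864 kN, M_A = 3673/216 kN·m, R_B = 6197/864 kN, M_B = -3827/216 kN·m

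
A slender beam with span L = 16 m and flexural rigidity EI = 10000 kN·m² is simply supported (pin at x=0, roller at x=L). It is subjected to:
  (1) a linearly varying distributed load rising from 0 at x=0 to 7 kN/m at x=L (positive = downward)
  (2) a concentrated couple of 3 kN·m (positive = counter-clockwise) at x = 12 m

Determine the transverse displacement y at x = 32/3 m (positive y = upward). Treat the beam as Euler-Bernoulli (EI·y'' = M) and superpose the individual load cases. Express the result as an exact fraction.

y(32/3) = -123287/455625 m

Load 1 — triangular load w₀=7 kN/m (0→w₀ over full span):
  y_1 = -w₀x(7L⁴-10L²x²+3x⁴)/(360LEI) = -7·(32/3)·(7·16⁴-10·16²·(32/3)²+3·(32/3)⁴)/(360·16·10000) = -121856/455625 m
Load 2 — applied couple M₀=3 kN·m at a=12 m (b=L-a=4):
  y_2 = (M₀x³/(6L)+C₁x)/EI  [x≤a] with C₁=M₀(3b²-L²)/(6L)=-13/2 = (3·(32/3)³/(6·16)+(-13/2)·(32/3))/10000 = -53/16875 m
Superposition: y = Σ y_i = -123287/455625 m ≈ -0.270589 m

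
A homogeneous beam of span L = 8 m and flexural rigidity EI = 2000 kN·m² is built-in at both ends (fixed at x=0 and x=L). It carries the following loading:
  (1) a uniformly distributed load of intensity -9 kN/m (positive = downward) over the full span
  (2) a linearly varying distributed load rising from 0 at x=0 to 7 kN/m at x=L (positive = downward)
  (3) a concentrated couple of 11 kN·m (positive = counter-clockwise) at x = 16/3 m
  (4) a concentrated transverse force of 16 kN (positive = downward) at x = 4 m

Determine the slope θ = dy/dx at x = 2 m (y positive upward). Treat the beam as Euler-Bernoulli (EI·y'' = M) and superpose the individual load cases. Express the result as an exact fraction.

θ(2) = 161/120000 rad

Load 1 — uniform load w=-9 kN/m over full span:
  θ_1 = -wx(L-x)(L-2x)/(12EI) = -(-9)·2·(8-2)·(8-2·2)/(12·2000) = 9/500 rad
Load 2 — triangular load w₀=7 kN/m (0→w₀ over full span):
  θ_2 = -w₀(2x(L-x)(L-2x)(x+2L)+x²(L-x)²)/(120LEI) = -7·(2·2·(8-2)·(8-2·2)·(2+2·8)+2²·(8-2)²)/(120·8·2000) = -273/40000 rad
Load 3 — applied couple M₀=11 kN·m at a=16/3 m (b=L-a=8/3):
  θ_3 = (R_Ax²/2 - M_Ax)/EI  [x≤a] with R_A=11/6, M_A=11/3 = ((11/6)·2²/2 - (11/3)·2)/2000 = -11/6000 rad
Load 4 — point force P=16 kN at a=4 m (b=L-a=4):
  θ_4 = -Pb²x(2aL-(3a+b)x)/(2L³EI)  [x≤a] = -16·4²·2·(2·4·8-(3·4+4)·2)/(2·8³·2000) = -1/125 rad
Superposition: θ = Σ θ_i = 161/120000 rad ≈ 0.001342 rad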